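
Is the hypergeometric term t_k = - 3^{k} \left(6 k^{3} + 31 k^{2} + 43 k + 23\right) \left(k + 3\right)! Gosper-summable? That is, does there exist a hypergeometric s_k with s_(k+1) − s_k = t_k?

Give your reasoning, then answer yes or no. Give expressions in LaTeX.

Yes. s_k = - 3^{k} \left(2 k^{2} - k + 1\right) \left(k + 3\right)!.

r(k) = 3*(6*k**4 + 73*k**3 + 319*k**2 + 595*k + 412)/(6*k**3 + 31*k**2 + 43*k + 23) after simplifying.
A = 3*k + 12, B = 1, C = k**3 + 31*k**2/6 + 43*k/6 + 23/6.
Set up (3*k + 12)·f(k+1) − (1)·f(k) − (k**3 + 31*k**2/6 + 43*k/6 + 23/6) = 0.
Degrees (1,0,3) ⇒ d ≤ 2.
A polynomial solution: f(k) = (2*k**2 - k + 1)/6.
Then R = B(k−1)f/C = (2*k**2 - k + 1)/(6*k**3 + 31*k**2 + 43*k + 23), so s_k = R(k)·t_k = -3**k*(2*k**2 - k + 1)*factorial(k + 3).
s_(k+1) − s_k = -3**k*(6*k**3 + 31*k**2 + 43*k + 23)*factorial(k + 3) = t_k.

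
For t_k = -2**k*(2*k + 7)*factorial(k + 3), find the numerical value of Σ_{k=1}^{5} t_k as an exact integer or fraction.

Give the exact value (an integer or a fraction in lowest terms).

Step 1: r(k) = 2*(k + 4)*(2*k + 9)/(2*k + 7).
So A=2*k + 8 and B=1, with C=k + 7/2.
Key eq: (2*k + 8)·f(k+1) = (1)·f(k) + (k + 7/2).
Bound: deg f ≤ 0.
Coefficient equations give f(k) = 1/2.
Then R = B(k−1)f/C = 1/(2*k + 7), so s_k = R(k)·t_k = -2**k*factorial(k + 3).
Check: Δs_k = -2**k*(2*k + 7)*factorial(k + 3). ✓
Telescoping: Σ = s_(6) − s_(1) = -23224320 − (-48) = -23224272.

Σ = -23224272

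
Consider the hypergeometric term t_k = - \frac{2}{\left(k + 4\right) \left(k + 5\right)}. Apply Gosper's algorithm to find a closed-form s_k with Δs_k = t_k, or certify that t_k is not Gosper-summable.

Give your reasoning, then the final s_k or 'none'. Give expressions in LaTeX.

s_k = - \frac{k}{2 k + 8}

t_(k+1)/t_k = (k + 4)/(k + 6).
Gosper form: A/B · C(k+1)/C(k) with A=k + 4, B=k + 6, C=1.
Solve (k + 4)·f(k+1) − (k + 5)·f(k) = 1.
Bound: deg f ≤ 1.
A polynomial solution: f(k) = k/4.
Certificate R = B(k−1)f/C = k*(k + 5)/4 gives s_k = -k/(2*k + 8).
Verify: -2/(k**2 + 9*k + 20) matches t_k.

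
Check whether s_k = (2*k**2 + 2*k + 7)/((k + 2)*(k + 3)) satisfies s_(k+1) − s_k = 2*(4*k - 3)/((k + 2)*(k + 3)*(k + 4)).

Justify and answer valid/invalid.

valid (s_(k+1) − s_k reduces to t_k)

s_(k+1) = (2*k + 2*(k + 1)**2 + 9)/((k + 3)*(k + 4))
s_(k+1) − s_k = 2*(4*k - 3)/(k**3 + 9*k**2 + 26*k + 24)
(s_(k+1) − s_k) − t_k = 0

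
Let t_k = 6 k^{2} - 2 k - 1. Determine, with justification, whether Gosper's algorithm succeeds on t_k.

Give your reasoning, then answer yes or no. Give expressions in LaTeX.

Yes. s_k = k \left(2 k^{2} - 4 k + 1\right).

r(k) = (6*k**2 + 10*k + 3)/(6*k**2 - 2*k - 1) after simplifying.
Gosper form: A/B · C(k+1)/C(k) with A=1, B=1, C=k**2 - k/3 - 1/6.
Need (1)·f(k+1) − (1)·f(k) = k**2 - k/3 - 1/6.
Degrees (0,0,2) ⇒ d ≤ 3.
Match coefficients ⇒ f(k) = k*(2*k**2 - 4*k + 1)/6.
Then R = B(k−1)f/C = k*(2*k**2 - 4*k + 1)/(6*k**2 - 2*k - 1), so s_k = R(k)·t_k = k*(2*k**2 - 4*k + 1).
Verify: 6*k**2 - 2*k - 1 matches t_k.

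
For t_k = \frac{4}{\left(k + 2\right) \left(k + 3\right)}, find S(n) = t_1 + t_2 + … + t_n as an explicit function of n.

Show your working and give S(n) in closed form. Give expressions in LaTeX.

r(k) = (k + 2)/(k + 4) after simplifying.
So A=k + 2 and B=k + 4, with C=1.
Need (k + 2)·f(k+1) − (k + 3)·f(k) = 1.
Bound: deg f ≤ 1.
A polynomial solution: f(k) = k/2.
Get s_k = R·t_k = 2*k/(k + 2) with R(k) = B(k−1)f(k)/C(k) = k*(k + 3)/2.
Check: Δs_k = 4/(k**2 + 5*k + 6). ✓
Evaluate: s_(n+1) = 2*(n + 1)/(n + 3); subtract s_(1) = 2/3 ⇒ S(n) = 4*n/(3*(n + 3)).

S(n) = \frac{4 n}{3 \left(n + 3\right)}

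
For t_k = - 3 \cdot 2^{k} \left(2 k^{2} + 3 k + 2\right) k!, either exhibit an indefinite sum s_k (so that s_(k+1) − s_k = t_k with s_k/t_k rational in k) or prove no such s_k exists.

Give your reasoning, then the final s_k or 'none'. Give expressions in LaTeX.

s_k = - 3 \cdot 2^{k} k k!

Compute t_(k+1)/t_k: get 2*(2*k**3 + 9*k**2 + 14*k + 7)/(2*k**2 + 3*k + 2).
A = 2*k + 2, B = 1, C = k**2 + 3*k/2 + 1.
Set up (2*k + 2)·f(k+1) − (1)·f(k) − (k**2 + 3*k/2 + 1) = 0.
deg f ≤ 1 (via 1,0,2).
Match coefficients ⇒ f(k) = k/2.
R(k) = B(k−1)·f(k)/C(k) = k/(2*k**2 + 3*k + 2); s_k = R·t_k = -3*2**k*k*factorial(k).
Check: Δs_k = -3*2**k*(2*k**2 + 3*k + 2)*factorial(k). ✓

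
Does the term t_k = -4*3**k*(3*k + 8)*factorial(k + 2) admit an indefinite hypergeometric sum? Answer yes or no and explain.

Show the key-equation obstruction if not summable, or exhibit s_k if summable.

Yes. s_k = -4*3**k*factorial(k + 2).

Compute t_(k+1)/t_k: get 3*(k + 3)*(3*k + 11)/(3*k + 8).
Normal form (A,B,C) = (3*k + 9, 1, k + 8/3).
Set up (3*k + 9)·f(k+1) − (1)·f(k) − (k + 8/3) = 0.
Bound: deg f ≤ 0.
Match coefficients ⇒ f(k) = 1/3.
Certificate R = B(k−1)f/C = 1/(3*k + 8) gives s_k = -4*3**k*factorial(k + 2).
Check: Δs_k = -4*3**k*(3*k + 8)*factorial(k + 2). ✓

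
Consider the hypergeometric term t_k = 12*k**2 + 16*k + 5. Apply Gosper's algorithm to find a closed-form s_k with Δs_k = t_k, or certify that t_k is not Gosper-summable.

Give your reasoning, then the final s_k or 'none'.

s_k = k*(4*k**2 + 2*k - 1)

Compute t_(k+1)/t_k: get (12*k**2 + 40*k + 33)/(12*k**2 + 16*k + 5).
Gosper form: A/B · C(k+1)/C(k) with A=1, B=1, C=k**2 + 4*k/3 + 5/12.
Need (1)·f(k+1) − (1)·f(k) = k**2 + 4*k/3 + 5/12.
From deg A=0, deg B=0, deg C=2: d=3.
A polynomial solution: f(k) = k*(4*k**2 + 2*k - 1)/12.
R(k) = B(k−1)·f(k)/C(k) = k*(4*k**2 + 2*k - 1)/((2*k + 1)*(6*k + 5)); s_k = R·t_k = k*(4*k**2 + 2*k - 1).
Verify: 12*k**2 + 16*k + 5 matches t_k.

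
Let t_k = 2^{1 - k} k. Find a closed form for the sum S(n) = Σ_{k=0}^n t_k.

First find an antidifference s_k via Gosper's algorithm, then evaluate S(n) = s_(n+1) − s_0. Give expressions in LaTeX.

Step 1: r(k) = (k + 1)/(2*k).
Gosper form: A/B · C(k+1)/C(k) with A=1/2, B=1, C=k.
Solve (1/2)·f(k+1) − (1)·f(k) = k.
deg f ≤ 1 (via 0,0,1).
Coefficient equations give f(k) = -2*(k + 1).
R(k) = B(k−1)·f(k)/C(k) = -2*(k + 1)/k; s_k = R·t_k = 2**(2 - k)*(-k - 1).
Verify: 2**(1 - k)*k matches t_k.
Telescope: S(n) = s_(n+1) − s_(0) = 2**(1 - n)*(-n - 2) − (-4) = 2**(1 - n)*(2**(n + 1) - n - 2).

S(n) = 2^{1 - n} \left(2^{n + 1} - n - 2\right)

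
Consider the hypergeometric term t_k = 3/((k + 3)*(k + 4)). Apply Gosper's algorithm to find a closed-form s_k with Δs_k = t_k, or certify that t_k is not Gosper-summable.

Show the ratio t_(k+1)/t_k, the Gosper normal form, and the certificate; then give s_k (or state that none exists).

Compute t_(k+1)/t_k: get (k + 3)/(k + 5).
Factor: A=k + 3; B=k + 5; C=1.
Solve (k + 3)·f(k+1) − (k + 4)·f(k) = 1.
Degrees (1,1,0) ⇒ d ≤ 1.
Coefficient equations give f(k) = k/3.
Get s_k = R·t_k = k/(k + 3) with R(k) = B(k−1)f(k)/C(k) = k*(k + 4)/3.
Δs = 3/(k**2 + 7*k + 12), as required.

s_k = k/(k + 3)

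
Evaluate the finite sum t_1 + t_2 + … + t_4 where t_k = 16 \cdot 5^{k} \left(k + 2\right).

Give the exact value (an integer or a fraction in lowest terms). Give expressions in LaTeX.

t_(k+1)/t_k = 5*(k + 3)/(k + 2).
Normal form (A,B,C) = (5, 1, k + 2).
Set up (5)·f(k+1) − (1)·f(k) − (k + 2) = 0.
From deg A=0, deg B=0, deg C=1: d=1.
Solving with deg f ≤ 1: f(k) = (4*k + 3)/16.
Get s_k = R·t_k = 5**k*(4*k + 3) with R(k) = B(k−1)f(k)/C(k) = (4*k + 3)/(16*(k + 2)).
Verify: 16*5**k*(k + 2) matches t_k.
Sum = s_(5) − s_(1); s_(5) = 71875, s_(1) = 35 ⇒ 71840.

Σ = 71840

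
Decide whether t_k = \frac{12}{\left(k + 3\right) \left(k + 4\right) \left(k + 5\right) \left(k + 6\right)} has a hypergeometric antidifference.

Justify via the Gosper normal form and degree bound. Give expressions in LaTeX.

Yes. s_k = \frac{k \left(k^{2} + 12 k + 47\right)}{15 \left(k + 3\right) \left(k + 4\right) \left(k + 5\right)}.

Ratio r(k) = (k + 3)/(k + 7).
Factor: A=k + 3; B=k + 7; C=1.
Key eq: (k + 3)·f(k+1) = (k + 6)·f(k) + (1).
From deg A=1, deg B=1, deg C=0: d=3.
Solving with deg f ≤ 3: f(k) = k*(k**2 + 12*k + 47)/180.
Certificate R = B(k−1)f/C = k*(k + 6)*(k**2 + 12*k + 47)/180 gives s_k = k*(k**2 + 12*k + 47)/(15*(k + 3)*(k + 4)*(k + 5)).
Verify: 12/(k**4 + 18*k**3 + 119*k**2 + 342*k + 360) matches t_k.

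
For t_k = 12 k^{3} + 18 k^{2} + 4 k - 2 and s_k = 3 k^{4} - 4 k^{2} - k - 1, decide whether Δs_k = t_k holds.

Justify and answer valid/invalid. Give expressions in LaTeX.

valid (s_(k+1) − s_k reduces to t_k)

s_(k+1) = -k + 3*(k + 1)**4 - 4*(k + 1)**2 - 2
s_(k+1) − s_k = 12*k**3 + 18*k**2 + 4*k - 2
(s_(k+1) − s_k) − t_k = 0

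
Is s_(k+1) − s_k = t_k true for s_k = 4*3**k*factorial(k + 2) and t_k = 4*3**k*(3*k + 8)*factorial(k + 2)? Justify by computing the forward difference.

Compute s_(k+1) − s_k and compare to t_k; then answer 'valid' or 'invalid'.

s_(k+1) = 12*3**k*factorial(k + 3)
s_(k+1) − s_k = 4*3**k*(3*k + 8)*factorial(k + 2)
(s_(k+1) − s_k) − t_k = 0

valid; difference matches t_k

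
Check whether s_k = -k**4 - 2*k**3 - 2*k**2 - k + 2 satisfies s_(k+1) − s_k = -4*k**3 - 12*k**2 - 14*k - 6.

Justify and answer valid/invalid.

s_(k+1) = -k**4 - 6*k**3 - 14*k**2 - 15*k - 4
s_(k+1) − s_k = -4*k**3 - 12*k**2 - 14*k - 6
(s_(k+1) − s_k) − t_k = 0

valid; difference matches t_k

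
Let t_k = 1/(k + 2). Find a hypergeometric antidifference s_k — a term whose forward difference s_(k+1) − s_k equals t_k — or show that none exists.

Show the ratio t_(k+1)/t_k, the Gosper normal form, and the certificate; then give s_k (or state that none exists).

t_(k+1)/t_k = (k + 2)/(k + 3).
Factor: A=k + 2; B=k + 3; C=1.
Solve (k + 2)·f(k+1) − (k + 2)·f(k) = 1.
deg f ≤ 0 (via 1,1,0).
f = c0 ⇒ A·f(k+1) − B(k−1)·f(k) − C = -1. The system {-1 = 0} is inconsistent; no antidifference.

no hypergeometric antidifference exists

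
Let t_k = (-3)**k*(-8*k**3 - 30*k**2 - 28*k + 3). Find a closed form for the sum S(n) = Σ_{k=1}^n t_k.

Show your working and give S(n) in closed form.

S(n) = 3*(-3)**n*n*(-2*n**2 - 9*n - 10)

Compute t_(k+1)/t_k: get 3*(-8*k**3 - 54*k**2 - 112*k - 63)/(8*k**3 + 30*k**2 + 28*k - 3).
A = -3, B = 1, C = k**3 + 15*k**2/4 + 7*k/2 - 3/8.
Key eq: (-3)·f(k+1) = (1)·f(k) + (k**3 + 15*k**2/4 + 7*k/2 - 3/8).
d = 3 from the (0,0,3) case.
Solve for f: f(k) = -(k - 1)*(k + 1)*(2*k + 3)/8 (degree 3 ≤ 3).
Get s_k = R·t_k = (-3)**k*(2*k**3 + 3*k**2 - 2*k - 3) with R(k) = B(k−1)f(k)/C(k) = -(k - 1)*(k + 1)*(2*k + 3)/(8*k**3 + 30*k**2 + 28*k - 3).
s_(k+1) − s_k = (-3)**k*(-8*k**3 - 30*k**2 - 28*k + 3) = t_k.
Evaluate: s_(n+1) = 3*(-3)**n*n*(-2*n**2 - 9*n - 10); subtract s_(1) = 0 ⇒ S(n) = 3*(-3)**n*n*(-2*n**2 - 9*n - 10).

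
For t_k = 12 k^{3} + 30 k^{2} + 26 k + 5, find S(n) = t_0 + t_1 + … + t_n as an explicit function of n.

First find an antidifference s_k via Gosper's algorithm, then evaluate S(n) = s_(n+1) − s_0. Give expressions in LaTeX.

S(n) = 3 n^{4} + 16 n^{3} + 31 n^{2} + 23 n + 5

The ratio is (12*k**3 + 66*k**2 + 122*k + 73)/(12*k**3 + 30*k**2 + 26*k + 5).
So A=1 and B=1, with C=k**3 + 5*k**2/2 + 13*k/6 + 5/12.
Set up (1)·f(k+1) − (1)·f(k) − (k**3 + 5*k**2/2 + 13*k/6 + 5/12) = 0.
From deg A=0, deg B=0, deg C=3: d=4.
Match coefficients ⇒ f(k) = k*(3*k**3 + 4*k**2 + k - 3)/12.
Then R = B(k−1)f/C = k*(3*k**3 + 4*k**2 + k - 3)/(12*k**3 + 30*k**2 + 26*k + 5), so s_k = R(k)·t_k = k*(3*k**3 + 4*k**2 + k - 3).
s_(k+1) − s_k = 12*k**3 + 30*k**2 + 26*k + 5 = t_k.
s_(n+1) = 3*n**4 + 16*n**3 + 31*n**2 + 23*n + 5 and s_(0) = 0, so S(n) = 3*n**4 + 16*n**3 + 31*n**2 + 23*n + 5.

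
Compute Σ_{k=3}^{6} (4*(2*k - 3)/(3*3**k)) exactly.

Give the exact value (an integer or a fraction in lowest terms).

Step 1: r(k) = (2*k - 1)/(3*(2*k - 3)).
Factor: A=1/3; B=1; C=k - 3/2.
Solve (1/3)·f(k+1) − (1)·f(k) = k - 3/2.
Degrees (0,0,1) ⇒ d ≤ 1.
Solving with deg f ≤ 1: f(k) = -3*(k - 1)/2.
R(k) = B(k−1)·f(k)/C(k) = -3*(k - 1)/(2*k - 3); s_k = R·t_k = 4*(1 - k)/3**k.
Verify: 4*(2*k - 3)/(3*3**k) matches t_k.
Σ_(k=3)^(6) t_k = s_(7) − s_(3) = -8/729 − (-8/27) = 208/729.

Σ = 208/729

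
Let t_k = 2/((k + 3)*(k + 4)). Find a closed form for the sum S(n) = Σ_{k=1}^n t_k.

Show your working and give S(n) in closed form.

t_(k+1)/t_k = (k + 3)/(k + 5).
Factor: A=k + 3; B=k + 5; C=1.
Key eq: (k + 3)·f(k+1) = (k + 4)·f(k) + (1).
d = 1 from the (1,1,0) case.
Match coefficients ⇒ f(k) = k/3.
Certificate R = B(k−1)f/C = k*(k + 4)/3 gives s_k = 2*k/(3*(k + 3)).
Verify: 2/(k**2 + 7*k + 12) matches t_k.
Telescope: S(n) = s_(n+1) − s_(1) = 2*(n + 1)/(3*(n + 4)) − (1/6) = n/(2*(n + 4)).

S(n) = n/(2*(n + 4))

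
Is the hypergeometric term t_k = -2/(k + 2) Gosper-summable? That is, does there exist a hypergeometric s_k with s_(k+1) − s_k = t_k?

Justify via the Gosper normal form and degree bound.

No. Not Gosper-summable.

r(k) = (k + 2)/(k + 3) after simplifying.
Gosper form: A/B · C(k+1)/C(k) with A=k + 2, B=k + 3, C=1.
Need (k + 2)·f(k+1) − (k + 2)·f(k) = 1.
d = 0 from the (1,1,0) case.
Put f(k) = c0: A·f(k+1) − B(k−1)·f(k) − C = -1; need -1 = 0 — inconsistent ⇒ no f, not summable.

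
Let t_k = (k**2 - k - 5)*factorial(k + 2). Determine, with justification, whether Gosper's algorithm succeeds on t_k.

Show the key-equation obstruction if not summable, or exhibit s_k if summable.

The ratio is (k + 3)*(k - (k + 1)**2 + 6)/(-k**2 + k + 5).
So A=k + 3 and B=1, with C=k**2 - k - 5.
Set up (k + 3)·f(k+1) − (1)·f(k) − (k**2 - k - 5) = 0.
Degrees (1,0,2) ⇒ d ≤ 1.
A polynomial solution: f(k) = k - 4.
So s_k = (B(k−1)f/C)·t_k = ((k - 4)/(k**2 - k - 5))·t_k = (k - 4)*factorial(k + 2).
Verify: (k**2 - k - 5)*factorial(k + 2) matches t_k.

Yes. s_k = (k - 4)*factorial(k + 2).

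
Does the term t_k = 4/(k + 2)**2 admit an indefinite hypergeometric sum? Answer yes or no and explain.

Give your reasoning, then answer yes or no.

The ratio is (k + 2)**2/(k + 3)**2.
So A=k**2 + 4*k + 4 and B=k**2 + 6*k + 9, with C=1.
f must satisfy (k**2 + 4*k + 4)·f(k+1) − (k**2 + 4*k + 4)·f(k) = 1.
Degrees (2,2,0) ⇒ d ≤ 0.
Put f(k) = c0: A·f(k+1) − B(k−1)·f(k) − C = -1; need -1 = 0 — inconsistent ⇒ no f, not summable.

No — the linear system for f has no solution.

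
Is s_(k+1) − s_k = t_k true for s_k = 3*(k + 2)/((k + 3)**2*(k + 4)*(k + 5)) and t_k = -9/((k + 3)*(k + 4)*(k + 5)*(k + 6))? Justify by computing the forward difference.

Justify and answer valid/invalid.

Invalid: residual 3*(4*k + 15)/(k**6 + 25*k**5 + 257*k**4 + 1391*k**3 + 4182*k**2 + 6624*k + 4320) ≠ 0.

s_(k+1) = 3*(k + 3)/((k + 4)**2*(k + 5)*(k + 6))
s_(k+1) − s_k = 3*(-(k + 2)*(k + 4)*(k + 6) + (k + 3)**3)/((k + 3)**2*(k + 4)**2*(k + 5)*(k + 6))
(s_(k+1) − s_k) − t_k = 3*(4*k + 15)/(k**6 + 25*k**5 + 257*k**4 + 1391*k**3 + 4182*k**2 + 6624*k + 4320)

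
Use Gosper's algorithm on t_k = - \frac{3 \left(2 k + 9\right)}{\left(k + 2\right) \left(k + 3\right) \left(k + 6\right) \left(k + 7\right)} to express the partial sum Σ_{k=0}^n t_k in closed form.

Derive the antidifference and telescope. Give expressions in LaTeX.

r(k) = (k + 2)*(k + 6)*(2*k + 11)/((k + 4)*(k + 8)*(2*k + 9)) after simplifying.
Factor: A=k + 2; B=k + 8; C=k**3 + 27*k**2/2 + 121*k/2 + 90.
Set up (k + 2)·f(k+1) − (k + 7)·f(k) − (k**3 + 27*k**2/2 + 121*k/2 + 90) = 0.
From deg A=1, deg B=1, deg C=3: d=5.
Match coefficients ⇒ f(k) = k*(k + 3)*(k + 4)*(k + 5)*(k + 8)/24.
Then R = B(k−1)f/C = k*(k + 3)*(k + 7)*(k + 8)/(12*(2*k + 9)), so s_k = R(k)·t_k = k*(-k - 8)/(4*(k**2 + 8*k + 12)).
Δs = 3*(-2*k - 9)/(k**4 + 18*k**3 + 113*k**2 + 288*k + 252), as required.
Σ_(k=0)^n t_k = s_(n+1) − s_(0) = ((-n**2 - 10*n - 9)/(4*(n**2 + 10*n + 21))) − (0), i.e. (-n**2 - 10*n - 9)/(4*(n**2 + 10*n + 21)).

S(n) = \frac{- n^{2} - 10 n - 9}{4 \left(n^{2} + 10 n + 21\right)}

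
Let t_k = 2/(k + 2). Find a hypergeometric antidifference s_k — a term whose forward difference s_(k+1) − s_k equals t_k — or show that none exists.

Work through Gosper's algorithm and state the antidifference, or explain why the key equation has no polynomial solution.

none — t_k is not Gosper-summable

Compute t_(k+1)/t_k: get (k + 2)/(k + 3).
So A=k + 2 and B=k + 3, with C=1.
Need (k + 2)·f(k+1) − (k + 2)·f(k) = 1.
deg f ≤ 0 (via 1,1,0).
Generic f = c0 gives residual -1; -1 = 0 cannot hold, so t_k is not Gosper-summable.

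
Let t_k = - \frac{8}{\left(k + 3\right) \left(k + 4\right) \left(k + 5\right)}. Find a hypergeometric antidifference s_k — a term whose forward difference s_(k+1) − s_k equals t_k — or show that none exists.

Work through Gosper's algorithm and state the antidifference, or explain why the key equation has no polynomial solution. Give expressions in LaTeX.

s_k = \frac{k \left(- k - 7\right)}{3 \left(k + 3\right) \left(k + 4\right)}

The ratio is (k + 3)/(k + 6).
Take A(k)=k + 3, B(k)=k + 6, C(k)=1.
Need (k + 3)·f(k+1) − (k + 5)·f(k) = 1.
d = 2 from the (1,1,0) case.
Coefficient equations give f(k) = k*(k + 7)/24.
Certificate R = B(k−1)f/C = k*(k + 5)*(k + 7)/24 gives s_k = k*(-k - 7)/(3*(k + 3)*(k + 4)).
Check: Δs_k = -8/(k**3 + 12*k**2 + 47*k + 60). ✓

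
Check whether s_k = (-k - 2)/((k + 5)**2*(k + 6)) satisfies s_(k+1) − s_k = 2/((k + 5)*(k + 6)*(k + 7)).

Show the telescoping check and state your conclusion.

Invalid: residual 3*(-3*k - 17)/(k**5 + 29*k**4 + 335*k**3 + 1927*k**2 + 5520*k + 6300) ≠ 0.

s_(k+1) = (-k - 3)/((k + 6)**2*(k + 7))
s_(k+1) − s_k = ((k + 2)*(k + 6)*(k + 7) - (k + 3)*(k + 5)**2)/((k + 5)**2*(k + 6)**2*(k + 7))
(s_(k+1) − s_k) − t_k = 3*(-3*k - 17)/(k**5 + 29*k**4 + 335*k**3 + 1927*k**2 + 5520*k + 6300)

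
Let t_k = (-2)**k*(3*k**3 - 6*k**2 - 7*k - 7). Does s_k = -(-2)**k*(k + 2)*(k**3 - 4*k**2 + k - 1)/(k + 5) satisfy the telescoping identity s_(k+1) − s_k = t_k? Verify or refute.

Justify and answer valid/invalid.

s_(k+1) = 2*(-2)**k*(k + 3)*(k + (k + 1)**3 - 4*(k + 1)**2)/(k + 6)
s_(k+1) − s_k = (-2)**k*(3*k**5 + 18*k**4 - 13*k**3 - 141*k**2 - 164*k - 102)/(k**2 + 11*k + 30)
(s_(k+1) − s_k) − t_k = (-2)**k*(-9*k**4 - 30*k**3 + 123*k**2 + 123*k + 108)/(k**2 + 11*k + 30)

Invalid: residual (-2)**k*(-9*k**4 - 30*k**3 + 123*k**2 + 123*k + 108)/(k**2 + 11*k + 30) ≠ 0.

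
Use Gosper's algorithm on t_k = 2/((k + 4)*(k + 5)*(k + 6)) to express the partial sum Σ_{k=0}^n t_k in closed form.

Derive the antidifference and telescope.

S(n) = (n**2 + 11*n + 10)/(20*(n**2 + 11*n + 30))

The ratio is (k + 4)/(k + 7).
Take A(k)=k + 4, B(k)=k + 7, C(k)=1.
Key eq: (k + 4)·f(k+1) = (k + 6)·f(k) + (1).
deg f ≤ 2 (via 1,1,0).
A polynomial solution: f(k) = k*(k + 9)/40.
Certificate R = B(k−1)f/C = k*(k + 6)*(k + 9)/40 gives s_k = k*(k + 9)/(20*(k + 4)*(k + 5)).
Δs = 2/(k**3 + 15*k**2 + 74*k + 120), as required.
Σ_(k=0)^n t_k = s_(n+1) − s_(0) = ((n**2 + 11*n + 10)/(20*(n**2 + 11*n + 30))) − (0), i.e. (n**2 + 11*n + 10)/(20*(n**2 + 11*n + 30)).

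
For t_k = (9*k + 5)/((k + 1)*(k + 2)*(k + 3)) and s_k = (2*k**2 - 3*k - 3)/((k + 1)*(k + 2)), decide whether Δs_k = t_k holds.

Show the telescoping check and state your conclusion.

s_(k+1) = (2*k**2 + k - 4)/(k**2 + 5*k + 6)
s_(k+1) − s_k = (9*k + 5)/(k**3 + 6*k**2 + 11*k + 6)
(s_(k+1) − s_k) − t_k = 0

valid; difference matches t_k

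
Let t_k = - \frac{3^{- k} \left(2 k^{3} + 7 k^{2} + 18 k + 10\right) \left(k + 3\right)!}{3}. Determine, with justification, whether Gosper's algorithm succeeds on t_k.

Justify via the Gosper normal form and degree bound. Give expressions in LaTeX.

Yes. s_k = - 3^{- k} \left(2 k^{2} + k - 2\right) \left(k + 3\right)!.

r(k) = (2*k**4 + 21*k**3 + 90*k**2 + 189*k + 148)/(3*(2*k**3 + 7*k**2 + 18*k + 10)) after simplifying.
Take A(k)=k/3 + 4/3, B(k)=1, C(k)=k**3 + 7*k**2/2 + 9*k + 5.
f must satisfy (k/3 + 4/3)·f(k+1) − (1)·f(k) = k**3 + 7*k**2/2 + 9*k + 5.
d = 2 from the (1,0,3) case.
A polynomial solution: f(k) = 3*(2*k**2 + k - 2)/2.
Get s_k = R·t_k = -(2*k**2 + k - 2)*factorial(k + 3)/3**k with R(k) = B(k−1)f(k)/C(k) = 3*(2*k**2 + k - 2)/(2*k**3 + 7*k**2 + 18*k + 10).
s_(k+1) − s_k = -(2*k**3 + 7*k**2 + 18*k + 10)*factorial(k + 3)/(3*3**k) = t_k.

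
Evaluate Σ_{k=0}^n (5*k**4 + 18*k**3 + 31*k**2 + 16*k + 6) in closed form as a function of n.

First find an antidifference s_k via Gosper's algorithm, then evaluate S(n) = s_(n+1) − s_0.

Compute t_(k+1)/t_k: get (5*k**4 + 38*k**3 + 115*k**2 + 152*k + 76)/(5*k**4 + 18*k**3 + 31*k**2 + 16*k + 6).
Gosper form: A/B · C(k+1)/C(k) with A=1, B=1, C=k**4 + 18*k**3/5 + 31*k**2/5 + 16*k/5 + 6/5.
Need (1)·f(k+1) − (1)·f(k) = k**4 + 18*k**3/5 + 31*k**2/5 + 16*k/5 + 6/5.
Bound: deg f ≤ 5.
Solve for f: f(k) = k*(k**4 + 2*k**3 + 3*k**2 - 3*k + 3)/5 (degree 5 ≤ 5).
R(k) = B(k−1)·f(k)/C(k) = k*(k**4 + 2*k**3 + 3*k**2 - 3*k + 3)/(5*k**4 + 18*k**3 + 31*k**2 + 16*k + 6); s_k = R·t_k = k*(k**4 + 2*k**3 + 3*k**2 - 3*k + 3).
Verify: 5*k**4 + 18*k**3 + 31*k**2 + 16*k + 6 matches t_k.
Σ_(k=0)^n t_k = s_(n+1) − s_(0) = (n**5 + 7*n**4 + 21*n**3 + 28*n**2 + 19*n + 6) − (0), i.e. n**5 + 7*n**4 + 21*n**3 + 28*n**2 + 19*n + 6.

S(n) = n**5 + 7*n**4 + 21*n**3 + 28*n**2 + 19*n + 6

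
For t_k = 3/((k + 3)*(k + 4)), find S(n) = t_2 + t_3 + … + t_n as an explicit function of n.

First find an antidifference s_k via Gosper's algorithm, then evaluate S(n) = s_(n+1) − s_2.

t_(k+1)/t_k = (k + 3)/(k + 5).
Factor: A=k + 3; B=k + 5; C=1.
Solve (k + 3)·f(k+1) − (k + 4)·f(k) = 1.
deg f ≤ 1 (via 1,1,0).
Solving with deg f ≤ 1: f(k) = k/3.
So s_k = (B(k−1)f/C)·t_k = (k*(k + 4)/3)·t_k = k/(k + 3).
Δs = 3/(k**2 + 7*k + 12), as required.
Telescope: S(n) = s_(n+1) − s_(2) = (n + 1)/(n + 4) − (2/5) = 3*(n - 1)/(5*(n + 4)).

S(n) = 3*(n - 1)/(5*(n + 4))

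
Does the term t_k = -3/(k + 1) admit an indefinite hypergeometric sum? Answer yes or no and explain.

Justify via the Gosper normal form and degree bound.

No — key equation has no polynomial f.

Ratio r(k) = (k + 1)/(k + 2).
Take A(k)=k + 1, B(k)=k + 2, C(k)=1.
Key eq: (k + 1)·f(k+1) = (k + 1)·f(k) + (1).
Degrees (1,1,0) ⇒ d ≤ 0.
Write f(k) = c0. Then LHS − RHS = -1, requiring -1 = 0: contradictory. No certificate.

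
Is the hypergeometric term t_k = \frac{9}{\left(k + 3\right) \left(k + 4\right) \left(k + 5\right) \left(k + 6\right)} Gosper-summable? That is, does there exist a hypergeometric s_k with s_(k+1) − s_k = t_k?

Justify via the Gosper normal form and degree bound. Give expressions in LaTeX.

Step 1: r(k) = (k + 3)/(k + 7).
A = k + 3, B = k + 7, C = 1.
Set up (k + 3)·f(k+1) − (k + 6)·f(k) − (1) = 0.
deg f ≤ 3 (via 1,1,0).
Match coefficients ⇒ f(k) = k*(k**2 + 12*k + 47)/180.
Certificate R = B(k−1)f/C = k*(k + 6)*(k**2 + 12*k + 47)/180 gives s_k = k*(k**2 + 12*k + 47)/(20*(k + 3)*(k + 4)*(k + 5)).
Check: Δs_k = 9/(k**4 + 18*k**3 + 119*k**2 + 342*k + 360). ✓

Yes. s_k = \frac{k \left(k^{2} + 12 k + 47\right)}{20 \left(k + 3\right) \left(k + 4\right) \left(k + 5\right)}.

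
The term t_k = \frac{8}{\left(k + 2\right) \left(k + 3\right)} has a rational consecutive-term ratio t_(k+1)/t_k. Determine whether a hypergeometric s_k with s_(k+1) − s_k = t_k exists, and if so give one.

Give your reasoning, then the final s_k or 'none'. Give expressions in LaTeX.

s_k = \frac{4 k}{k + 2}

Compute t_(k+1)/t_k: get (k + 2)/(k + 4).
A = k + 2, B = k + 4, C = 1.
f must satisfy (k + 2)·f(k+1) − (k + 3)·f(k) = 1.
deg f ≤ 1 (via 1,1,0).
Match coefficients ⇒ f(k) = k/2.
R(k) = B(k−1)·f(k)/C(k) = k*(k + 3)/2; s_k = R·t_k = 4*k/(k + 2).
Check: Δs_k = 8/(k**2 + 5*k + 6). ✓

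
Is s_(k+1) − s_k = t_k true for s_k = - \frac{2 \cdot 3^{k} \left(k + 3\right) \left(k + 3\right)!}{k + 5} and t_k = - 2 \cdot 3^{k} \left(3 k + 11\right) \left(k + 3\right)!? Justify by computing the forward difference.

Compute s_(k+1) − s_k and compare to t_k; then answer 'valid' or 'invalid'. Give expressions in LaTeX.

Invalid: residual \frac{4 \cdot 3^{k} \left(3 k^{2} + 26 k + 54\right) \left(k + 3\right)!}{\left(k + 5\right) \left(k + 6\right)} ≠ 0.

s_(k+1) = -6*3**k*(k + 4)*factorial(k + 4)/(k + 6)
s_(k+1) − s_k = -2*3**k*(3*k**3 + 38*k**2 + 159*k + 222)*factorial(k + 3)/((k + 5)*(k + 6))
(s_(k+1) − s_k) − t_k = 4*3**k*(3*k**2 + 26*k + 54)*factorial(k + 3)/((k + 5)*(k + 6))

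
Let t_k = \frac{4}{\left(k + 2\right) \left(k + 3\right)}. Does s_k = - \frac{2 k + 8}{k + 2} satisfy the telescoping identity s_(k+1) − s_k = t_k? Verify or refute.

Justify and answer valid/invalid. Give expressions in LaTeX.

s_(k+1) = 2*(-k - 5)/(k + 3)
s_(k+1) − s_k = 4/(k**2 + 5*k + 6)
(s_(k+1) − s_k) − t_k = 0

Valid — Δs_k = t_k.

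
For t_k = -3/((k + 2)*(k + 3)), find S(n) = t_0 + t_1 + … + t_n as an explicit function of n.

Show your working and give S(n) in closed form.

t_(k+1)/t_k = (k + 2)/(k + 4).
Normal form (A,B,C) = (k + 2, k + 4, 1).
f must satisfy (k + 2)·f(k+1) − (k + 3)·f(k) = 1.
d = 1 from the (1,1,0) case.
Coefficient equations give f(k) = k/2.
Then R = B(k−1)f/C = k*(k + 3)/2, so s_k = R(k)·t_k = -3*k/(2*k + 4).
Δs = -3/(k**2 + 5*k + 6), as required.
Σ_(k=0)^n t_k = s_(n+1) − s_(0) = (3*(-n - 1)/(2*(n + 3))) − (0), i.e. 3*(-n - 1)/(2*(n + 3)).

S(n) = 3*(-n - 1)/(2*(n + 3))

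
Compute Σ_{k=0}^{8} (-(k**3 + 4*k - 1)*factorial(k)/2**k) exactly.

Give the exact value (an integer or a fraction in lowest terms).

Σ = -206951/2

Compute t_(k+1)/t_k: get (k + 1)*(4*k + (k + 1)**3 + 3)/(2*(k**3 + 4*k - 1)).
Factor: A=k/2 + 1/2; B=1; C=k**3 + 4*k - 1.
Need (k/2 + 1/2)·f(k+1) − (1)·f(k) = k**3 + 4*k - 1.
Degrees (1,0,3) ⇒ d ≤ 2.
Solve for f: f(k) = 2*(k**2 - k + 1) (degree 2 ≤ 2).
Then R = B(k−1)f/C = 2*(k**2 - k + 1)/(k**3 + 4*k - 1), so s_k = R(k)·t_k = -2**(1 - k)*(k**2 - k + 1)*factorial(k).
Δs = -(k**3 + 4*k - 1)*factorial(k)/2**k, as required.
Σ_(k=0)^(8) t_k = s_(9) − s_(0) = -206955/2 − (-2) = -206951/2.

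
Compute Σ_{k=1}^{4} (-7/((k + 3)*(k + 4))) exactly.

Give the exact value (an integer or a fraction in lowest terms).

Σ = -7/8

The ratio is (k + 3)/(k + 5).
Factor: A=k + 3; B=k + 5; C=1.
f must satisfy (k + 3)·f(k+1) − (k + 4)·f(k) = 1.
Degrees (1,1,0) ⇒ d ≤ 1.
A polynomial solution: f(k) = k/3.
Then R = B(k−1)f/C = k*(k + 4)/3, so s_k = R(k)·t_k = -7*k/(3*k + 9).
s_(k+1) − s_k = -7/(k**2 + 7*k + 12) = t_k.
Sum = s_(5) − s_(1); s_(5) = -35/24, s_(1) = -7/12 ⇒ -7/8.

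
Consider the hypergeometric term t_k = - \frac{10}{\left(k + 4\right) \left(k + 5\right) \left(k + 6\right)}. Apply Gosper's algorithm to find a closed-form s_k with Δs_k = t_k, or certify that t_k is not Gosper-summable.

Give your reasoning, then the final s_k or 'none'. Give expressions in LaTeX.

Compute t_(k+1)/t_k: get (k + 4)/(k + 7).
Normal form (A,B,C) = (k + 4, k + 7, 1).
Set up (k + 4)·f(k+1) − (k + 6)·f(k) − (1) = 0.
Degrees (1,1,0) ⇒ d ≤ 2.
Match coefficients ⇒ f(k) = k*(k + 9)/40.
So s_k = (B(k−1)f/C)·t_k = (k*(k + 6)*(k + 9)/40)·t_k = k*(-k - 9)/(4*(k + 4)*(k + 5)).
Δs = -10/(k**3 + 15*k**2 + 74*k + 120), as required.

s_k = \frac{k \left(- k - 9\right)}{4 \left(k + 4\right) \left(k + 5\right)}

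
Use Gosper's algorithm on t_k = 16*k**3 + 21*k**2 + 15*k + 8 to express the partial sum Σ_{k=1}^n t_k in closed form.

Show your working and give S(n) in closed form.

Step 1: r(k) = (16*k**3 + 69*k**2 + 105*k + 60)/(16*k**3 + 21*k**2 + 15*k + 8).
Gosper form: A/B · C(k+1)/C(k) with A=1, B=1, C=k**3 + 21*k**2/16 + 15*k/16 + 1/2.
Key eq: (1)·f(k+1) = (1)·f(k) + (k**3 + 21*k**2/16 + 15*k/16 + 1/2).
d = 4 from the (0,0,3) case.
Coefficient equations give f(k) = k*(4*k**3 - k**2 + k + 4)/16.
Get s_k = R·t_k = k*(4*k**3 - k**2 + k + 4) with R(k) = B(k−1)f(k)/C(k) = k*(4*k**3 - k**2 + k + 4)/(16*k**3 + 21*k**2 + 15*k + 8).
Check: Δs_k = 16*k**3 + 21*k**2 + 15*k + 8. ✓
s_(n+1) = 4*n**4 + 15*n**3 + 22*n**2 + 19*n + 8 and s_(1) = 8, so S(n) = n*(4*n**3 + 15*n**2 + 22*n + 19).

S(n) = n*(4*n**3 + 15*n**2 + 22*n + 19)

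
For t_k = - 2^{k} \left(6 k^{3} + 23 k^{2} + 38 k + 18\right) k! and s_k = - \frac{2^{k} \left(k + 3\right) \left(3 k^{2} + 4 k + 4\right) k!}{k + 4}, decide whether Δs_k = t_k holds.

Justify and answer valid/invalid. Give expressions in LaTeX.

s_(k+1) = -2**(k + 1)*(k + 4)*(3*k**2 + 10*k + 11)*factorial(k + 1)/(k + 5)
s_(k+1) − s_k = -2**k*(6*k**5 + 71*k**4 + 318*k**3 + 693*k**2 + 756*k + 292)*factorial(k)/((k + 4)*(k + 5))
(s_(k+1) − s_k) − t_k = 2**k*(6*k**4 + 47*k**3 + 127*k**2 + 166*k + 68)*factorial(k)/((k + 4)*(k + 5))

Invalid: residual \frac{2^{k} \left(6 k^{4} + 47 k^{3} + 127 k^{2} + 166 k + 68\right) k!}{\left(k + 4\right) \left(k + 5\right)} ≠ 0.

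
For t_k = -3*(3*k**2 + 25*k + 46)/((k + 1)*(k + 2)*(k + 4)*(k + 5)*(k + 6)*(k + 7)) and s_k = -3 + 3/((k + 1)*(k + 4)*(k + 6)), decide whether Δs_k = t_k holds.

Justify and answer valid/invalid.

valid (s_(k+1) − s_k reduces to t_k)

s_(k+1) = -3 + 3/((k + 2)*(k + 5)*(k + 7))
s_(k+1) − s_k = 3/((k + 2)*(k + 5)*(k + 7)) - 3/((k + 1)*(k + 4)*(k + 6))
(s_(k+1) − s_k) − t_k = 0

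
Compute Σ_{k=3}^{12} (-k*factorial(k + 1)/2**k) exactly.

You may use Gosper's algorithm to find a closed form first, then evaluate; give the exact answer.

The ratio is (k + 1)*(k + 2)/(2*k).
Factor: A=k/2 + 1; B=1; C=k.
f must satisfy (k/2 + 1)·f(k+1) − (1)·f(k) = k.
d = 0 from the (1,0,1) case.
Solving with deg f ≤ 0: f(k) = 2.
Get s_k = R·t_k = -2**(1 - k)*factorial(k + 1) with R(k) = B(k−1)f(k)/C(k) = 2/k.
s_(k+1) − s_k = -k*factorial(k + 1)/2**k = t_k.
Sum = s_(13) − s_(3); s_(13) = -42567525/2, s_(3) = -6 ⇒ -42567513/2.

Σ = -42567513/2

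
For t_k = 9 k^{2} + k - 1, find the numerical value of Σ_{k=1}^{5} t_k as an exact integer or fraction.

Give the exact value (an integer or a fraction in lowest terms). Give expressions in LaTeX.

Step 1: r(k) = (k + 9*(k + 1)**2)/(9*k**2 + k - 1).
So A=1 and B=1, with C=k**2 + k/9 - 1/9.
Solve (1)·f(k+1) − (1)·f(k) = k**2 + k/9 - 1/9.
Bound: deg f ≤ 3.
Solve for f: f(k) = k**2*(3*k - 4)/9 (degree 3 ≤ 3).
Certificate R = B(k−1)f/C = k**2*(3*k - 4)/(9*k**2 + k - 1) gives s_k = k**2*(3*k - 4).
Verify: 9*k**2 + k - 1 matches t_k.
Telescoping: Σ = s_(6) − s_(1) = 504 − (-1) = 505.

Σ = 505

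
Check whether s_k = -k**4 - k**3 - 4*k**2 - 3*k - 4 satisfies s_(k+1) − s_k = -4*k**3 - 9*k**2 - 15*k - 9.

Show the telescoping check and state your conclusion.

valid; difference matches t_k

s_(k+1) = -k**4 - 5*k**3 - 13*k**2 - 18*k - 13
s_(k+1) − s_k = -4*k**3 - 9*k**2 - 15*k - 9
(s_(k+1) − s_k) − t_k = 0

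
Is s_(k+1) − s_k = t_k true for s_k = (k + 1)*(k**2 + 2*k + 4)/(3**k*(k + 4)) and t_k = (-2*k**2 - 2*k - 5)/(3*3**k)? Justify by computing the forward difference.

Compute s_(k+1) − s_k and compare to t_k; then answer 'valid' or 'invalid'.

s_(k+1) = (k + 2)*(2*k + (k + 1)**2 + 6)/(3*3**k*(k + 5))
s_(k+1) − s_k = 2*(-k**4 - 7*k**3 - 12*k**2 - 14*k - 2)/(3*3**k*(k**2 + 9*k + 20))
(s_(k+1) − s_k) − t_k = (2*k**3 + 13*k**2 + 19*k + 32)/(3**k*(k**2 + 9*k + 20))

Invalid: residual (2*k**3 + 13*k**2 + 19*k + 32)/(3**k*(k**2 + 9*k + 20)) ≠ 0.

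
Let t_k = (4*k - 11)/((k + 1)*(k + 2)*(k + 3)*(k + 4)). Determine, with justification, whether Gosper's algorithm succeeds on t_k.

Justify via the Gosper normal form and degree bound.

Yes. s_k = k*(-k**2 - 6*k - 15)/(2*(k + 1)*(k + 2)*(k + 3)).

t_(k+1)/t_k = (k + 1)*(4*k - 7)/((k + 5)*(4*k - 11)).
So A=k + 1 and B=k + 5, with C=k - 11/4.
Need (k + 1)·f(k+1) − (k + 4)·f(k) = k - 11/4.
Degrees (1,1,1) ⇒ d ≤ 3.
A polynomial solution: f(k) = -k*(k**2 + 6*k + 15)/8.
Then R = B(k−1)f/C = -k*(k + 4)*(k**2 + 6*k + 15)/(2*(4*k - 11)), so s_k = R(k)·t_k = k*(-k**2 - 6*k - 15)/(2*(k + 1)*(k + 2)*(k + 3)).
Δs = (4*k - 11)/(k**4 + 10*k**3 + 35*k**2 + 50*k + 24), as required.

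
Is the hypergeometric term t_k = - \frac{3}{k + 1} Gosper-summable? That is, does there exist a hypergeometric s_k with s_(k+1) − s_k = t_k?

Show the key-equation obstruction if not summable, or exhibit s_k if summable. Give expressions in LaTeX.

t_(k+1)/t_k = (k + 1)/(k + 2).
Take A(k)=k + 1, B(k)=k + 2, C(k)=1.
Solve (k + 1)·f(k+1) − (k + 1)·f(k) = 1.
deg f ≤ 0 (via 1,1,0).
Generic f = c0 gives residual -1; -1 = 0 cannot hold, so t_k is not Gosper-summable.

No — t_k has no hypergeometric antidifference.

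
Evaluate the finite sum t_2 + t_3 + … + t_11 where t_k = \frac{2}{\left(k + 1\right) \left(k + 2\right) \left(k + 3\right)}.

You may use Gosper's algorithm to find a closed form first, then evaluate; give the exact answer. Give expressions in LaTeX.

Ratio r(k) = (k + 1)/(k + 4).
So A=k + 1 and B=k + 4, with C=1.
Set up (k + 1)·f(k+1) − (k + 3)·f(k) − (1) = 0.
Bound: deg f ≤ 2.
A polynomial solution: f(k) = k*(k + 3)/4.
R(k) = B(k−1)·f(k)/C(k) = k*(k + 3)**2/4; s_k = R·t_k = k*(k + 3)/(2*(k + 1)*(k + 2)).
Check: Δs_k = 2/(k**3 + 6*k**2 + 11*k + 6). ✓
Evaluate s at k=12 and k=2: 45/91 and 5/12; difference 85/1092.

Σ = 85/1092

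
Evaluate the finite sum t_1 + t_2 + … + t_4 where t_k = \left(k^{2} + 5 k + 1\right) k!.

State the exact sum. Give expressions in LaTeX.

Σ = 1075

Compute t_(k+1)/t_k: get (k + 1)*(5*k + (k + 1)**2 + 6)/(k**2 + 5*k + 1).
Factor: A=k + 1; B=1; C=k**2 + 5*k + 1.
f must satisfy (k + 1)·f(k+1) − (1)·f(k) = k**2 + 5*k + 1.
d = 1 from the (1,0,2) case.
A polynomial solution: f(k) = k + 4.
Get s_k = R·t_k = (k + 4)*factorial(k) with R(k) = B(k−1)f(k)/C(k) = (k + 4)/(k**2 + 5*k + 1).
Check: Δs_k = (k**2 + 5*k + 1)*factorial(k). ✓
Evaluate s at k=5 and k=1: 1080 and 5; difference 1075.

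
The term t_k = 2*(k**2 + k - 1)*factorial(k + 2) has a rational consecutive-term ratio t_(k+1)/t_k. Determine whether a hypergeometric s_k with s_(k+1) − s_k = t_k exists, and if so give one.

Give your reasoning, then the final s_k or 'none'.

Compute t_(k+1)/t_k: get (k + 3)*(k + (k + 1)**2)/(k**2 + k - 1).
Take A(k)=k + 3, B(k)=1, C(k)=k**2 + k - 1.
Set up (k + 3)·f(k+1) − (1)·f(k) − (k**2 + k - 1) = 0.
From deg A=1, deg B=0, deg C=2: d=1.
Coefficient equations give f(k) = k - 2.
Then R = B(k−1)f/C = (k - 2)/(k**2 + k - 1), so s_k = R(k)·t_k = 2*(k - 2)*factorial(k + 2).
Check: Δs_k = 2*(k**2 + k - 1)*factorial(k + 2). ✓

s_k = 2*(k - 2)*factorial(k + 2)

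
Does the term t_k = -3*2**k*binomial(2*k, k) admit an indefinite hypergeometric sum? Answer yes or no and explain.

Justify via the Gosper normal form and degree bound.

t_(k+1)/t_k = 4*(2*k + 1)/(k + 1).
Take A(k)=8*k + 4, B(k)=k + 1, C(k)=1.
Solve (8*k + 4)·f(k+1) − (k)·f(k) = 1.
d = -1 from the (1,1,0) case.
deg f ≤ -1 is impossible — no certificate.

No — key equation has no polynomial f.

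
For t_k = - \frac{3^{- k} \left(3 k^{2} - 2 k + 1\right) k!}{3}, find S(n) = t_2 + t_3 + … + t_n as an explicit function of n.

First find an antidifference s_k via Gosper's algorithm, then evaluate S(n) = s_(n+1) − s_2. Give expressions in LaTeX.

Compute t_(k+1)/t_k: get (3*k**3 + 7*k**2 + 6*k + 2)/(3*(3*k**2 - 2*k + 1)).
A = k/3 + 1/3, B = 1, C = k**2 - 2*k/3 + 1/3.
Need (k/3 + 1/3)·f(k+1) − (1)·f(k) = k**2 - 2*k/3 + 1/3.
Bound: deg f ≤ 1.
Match coefficients ⇒ f(k) = 3*k + 1.
So s_k = (B(k−1)f/C)·t_k = (3*(3*k + 1)/(3*k**2 - 2*k + 1))·t_k = -(3*k + 1)*factorial(k)/3**k.
Verify: -(3*k**2 - 2*k + 1)*factorial(k)/(3*3**k) matches t_k.
Evaluate: s_(n+1) = -3**(-n - 1)*(3*n + 4)*factorial(n + 1); subtract s_(2) = -14/9 ⇒ S(n) = 3**(-n - 2)*(14*3**n - 9*n**2*factorial(n) - 21*n*factorial(n) - 12*factorial(n)).

S(n) = 3^{- n - 2} \left(14 \cdot 3^{n} - 9 n^{2} n! - 21 n n! - 12 n!\right)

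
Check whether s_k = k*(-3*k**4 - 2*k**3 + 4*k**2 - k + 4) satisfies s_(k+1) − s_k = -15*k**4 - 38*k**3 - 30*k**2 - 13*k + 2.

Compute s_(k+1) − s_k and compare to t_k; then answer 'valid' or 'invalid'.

s_(k+1) = -3*k**5 - 17*k**4 - 34*k**3 - 31*k**2 - 9*k + 2
s_(k+1) − s_k = -15*k**4 - 38*k**3 - 30*k**2 - 13*k + 2
(s_(k+1) − s_k) − t_k = 0

Valid — Δs_k = t_k.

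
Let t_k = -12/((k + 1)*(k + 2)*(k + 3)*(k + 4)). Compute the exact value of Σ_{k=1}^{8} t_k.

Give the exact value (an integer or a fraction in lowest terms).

Step 1: r(k) = (k + 1)/(k + 5).
Normal form (A,B,C) = (k + 1, k + 5, 1).
Set up (k + 1)·f(k+1) − (k + 4)·f(k) − (1) = 0.
Degrees (1,1,0) ⇒ d ≤ 3.
Coefficient equations give f(k) = k*(k**2 + 6*k + 11)/18.
Get s_k = R·t_k = 2*k*(-k**2 - 6*k - 11)/(3*(k + 1)*(k + 2)*(k + 3)) with R(k) = B(k−1)f(k)/C(k) = k*(k + 4)*(k**2 + 6*k + 11)/18.
Δs = -12/(k**4 + 10*k**3 + 35*k**2 + 50*k + 24), as required.
Σ_(k=1)^(8) t_k = s_(9) − s_(1) = -73/110 − (-1/2) = -9/55.

Σ = -9/55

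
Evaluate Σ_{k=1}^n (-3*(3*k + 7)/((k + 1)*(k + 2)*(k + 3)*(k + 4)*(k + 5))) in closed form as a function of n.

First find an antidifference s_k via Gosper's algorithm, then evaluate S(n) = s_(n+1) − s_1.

r(k) = (k + 1)*(3*k + 10)/((k + 6)*(3*k + 7)) after simplifying.
Take A(k)=k + 1, B(k)=k + 6, C(k)=k + 7/3.
Need (k + 1)·f(k+1) − (k + 5)·f(k) = k + 7/3.
d = 4 from the (1,1,1) case.
Solve for f: f(k) = k*(k + 2)*(k**2 + 8*k + 19)/36 (degree 4 ≤ 4).
Certificate R = B(k−1)f/C = k*(k + 2)*(k + 5)*(k**2 + 8*k + 19)/(12*(3*k + 7)) gives s_k = k*(-k**2 - 8*k - 19)/(4*(k**3 + 8*k**2 + 19*k + 12)).
Δs = 3*(-3*k - 7)/(k**5 + 15*k**4 + 85*k**3 + 225*k**2 + 274*k + 120), as required.
Telescope: S(n) = s_(n+1) − s_(1) = (-n**3 - 11*n**2 - 38*n - 28)/(4*(n**3 + 11*n**2 + 38*n + 40)) − (-7/40) = 3*n*(-n**2 - 11*n - 38)/(40*(n**3 + 11*n**2 + 38*n + 40)).

S(n) = 3*n*(-n**2 - 11*n - 38)/(40*(n**3 + 11*n**2 + 38*n + 40))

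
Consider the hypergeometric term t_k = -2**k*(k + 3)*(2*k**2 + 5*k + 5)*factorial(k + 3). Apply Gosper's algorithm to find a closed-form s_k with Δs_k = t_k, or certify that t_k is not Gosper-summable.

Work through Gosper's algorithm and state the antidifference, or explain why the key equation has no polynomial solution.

Step 1: r(k) = (k + 4)**2*(10*k + 4*(k + 1)**2 + 20)/((k + 3)*(2*k**2 + 5*k + 5)).
Take A(k)=2*k + 8, B(k)=1, C(k)=k**3 + 11*k**2/2 + 10*k + 15/2.
Key eq: (2*k + 8)·f(k+1) = (1)·f(k) + (k**3 + 11*k**2/2 + 10*k + 15/2).
Degrees (1,0,3) ⇒ d ≤ 2.
Solving with deg f ≤ 2: f(k) = (k**2 + 1)/2.
So s_k = (B(k−1)f/C)·t_k = ((k**2 + 1)/((k + 3)*(2*k**2 + 5*k + 5)))·t_k = -2**k*(k**2 + 1)*factorial(k + 3).
s_(k+1) − s_k = -2**k*(k + 3)*(2*k**2 + 5*k + 5)*factorial(k + 3) = t_k.

s_k = -2**k*(k**2 + 1)*factorial(k + 3)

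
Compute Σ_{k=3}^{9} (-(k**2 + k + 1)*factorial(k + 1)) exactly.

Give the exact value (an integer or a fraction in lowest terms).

Σ = -359251152

The ratio is (k + 2)*(k + (k + 1)**2 + 2)/(k**2 + k + 1).
So A=k + 2 and B=1, with C=k**2 + k + 1.
Need (k + 2)·f(k+1) − (1)·f(k) = k**2 + k + 1.
Degrees (1,0,2) ⇒ d ≤ 1.
Coefficient equations give f(k) = k - 1.
Get s_k = R·t_k = -(k - 1)*factorial(k + 1) with R(k) = B(k−1)f(k)/C(k) = (k - 1)/(k**2 + k + 1).
Verify: -(k**2 + k + 1)*factorial(k + 1) matches t_k.
Evaluate s at k=10 and k=3: -359251200 and -48; difference -359251152.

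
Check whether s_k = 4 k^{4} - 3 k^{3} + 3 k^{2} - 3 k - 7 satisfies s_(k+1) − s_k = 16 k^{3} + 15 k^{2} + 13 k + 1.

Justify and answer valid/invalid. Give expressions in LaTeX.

s_(k+1) = 4*k**4 + 13*k**3 + 18*k**2 + 10*k - 6
s_(k+1) − s_k = 16*k**3 + 15*k**2 + 13*k + 1
(s_(k+1) − s_k) − t_k = 0

valid (s_(k+1) − s_k reduces to t_k)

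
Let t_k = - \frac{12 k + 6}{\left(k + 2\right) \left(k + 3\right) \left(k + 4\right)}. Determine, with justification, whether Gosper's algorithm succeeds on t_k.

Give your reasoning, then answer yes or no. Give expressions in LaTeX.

Compute t_(k+1)/t_k: get (k + 2)*(2*k + 3)/((k + 5)*(2*k + 1)).
So A=k + 2 and B=k + 5, with C=k + 1/2.
Solve (k + 2)·f(k+1) − (k + 4)·f(k) = k + 1/2.
d = 2 from the (1,1,1) case.
Solve for f: f(k) = k*(5*k + 1)/24 (degree 2 ≤ 2).
Certificate R = B(k−1)f/C = k*(k + 4)*(5*k + 1)/(12*(2*k + 1)) gives s_k = -k*(5*k + 1)/(2*(k + 2)*(k + 3)).
s_(k+1) − s_k = 6*(-2*k - 1)/(k**3 + 9*k**2 + 26*k + 24) = t_k.

Yes. s_k = - \frac{k \left(5 k + 1\right)}{2 \left(k + 2\right) \left(k + 3\right)}.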